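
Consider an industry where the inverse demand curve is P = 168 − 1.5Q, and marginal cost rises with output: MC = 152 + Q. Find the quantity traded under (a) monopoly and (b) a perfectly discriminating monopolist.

Monopoly: Q = 4; Perfect PD: Q = 6.4

The monopolist equates marginal revenue to marginal cost: 168 − 3Q = 152 + Q, so Q = 4. From demand, P = 162.
A perfectly discriminating monopolist sells every unit with P(Q) ≥ MC(Q), so output equals the competitive quantity Q = 6.4. Each buyer pays their reservation price, so CS = 0 and the firm captures all surplus.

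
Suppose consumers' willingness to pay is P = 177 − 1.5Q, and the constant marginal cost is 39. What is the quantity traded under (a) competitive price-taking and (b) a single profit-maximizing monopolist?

Competition: Q = 92; Monopoly: Q = 46

Under competition P = MC = 39, so Q = (177 − 39)/1.5 = 92.
Monopoly sets MR = MC: 177 − 3Q = 39 ⇒ Q = 46, P = 177 − 1.5·46 = 108.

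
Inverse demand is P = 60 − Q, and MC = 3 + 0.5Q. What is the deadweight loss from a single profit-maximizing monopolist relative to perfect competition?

DWL = 173.28

Under competition P = MC: 60 − Q = 3 + 0.5Q ⇒ Q = 38, P = 22.
A monopolist chooses Q where MR = MC. MR = 60 − 2Q; setting this equal to 3 + 0.5Q gives Q = 22.8 and P = 37.2.
CS = ½·(60 − 22)·38 = 722; PS = (22·38 − 3·38 − ½·0.5·38²) = 361; TS = 1083.
CS = ½·(60 − 37.2)·22.8 = 259.92; PS = (37.2·22.8 − 3·22.8 − ½·0.5·22.8²) = 649.8; TS = 909.72.
DWL = 1083 − 909.72 = 173.28.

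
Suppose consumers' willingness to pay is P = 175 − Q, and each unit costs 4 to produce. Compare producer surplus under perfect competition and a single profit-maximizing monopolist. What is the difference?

Perfect competition: P = MC = 4, so 175 − Q = 4 and Q = 171.
PS = (4 − 4)·171 = 0.
Monopoly sets MR = MC: 175 − 2Q = 4 ⇒ Q = 85.5, P = 175 − 85.5 = 89.5.
PS = (89.5 − 4)·85.5 = 7310.25.
Change in producer surplus: 7310.25 − 0 = 7310.25.

Producer surplus rises by 7310.25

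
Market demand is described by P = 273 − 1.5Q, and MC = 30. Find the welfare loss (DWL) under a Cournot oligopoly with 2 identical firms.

DWL = 2187

Under competition P = MC = 30, so Q = (273 − 30)/1.5 = 162.
Cournot with 2 identical firms: the symmetric best-response condition is 273 − 4.5q = 30. Each firm produces q = 54, total output Q = 108, price P = 111.
DWL is the triangle between Q = 108 and Q = 162: ½·(162 − 108)·(111 − 30) = 2187.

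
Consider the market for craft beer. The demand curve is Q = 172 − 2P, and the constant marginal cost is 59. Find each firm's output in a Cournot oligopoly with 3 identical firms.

q_i = 13.5

Inverting demand: P = 86 − 0.5Q.
With 3 symmetric Cournot firms, each firm's FOC gives 86 − 2q = 59, so q = 13.5, Q = 3·13.5 = 40.5, and P = 65.75.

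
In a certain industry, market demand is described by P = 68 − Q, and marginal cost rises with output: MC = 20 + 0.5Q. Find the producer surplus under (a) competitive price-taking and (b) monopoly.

Competition: PS = 256; Monopoly: PS = 460.8

Competitive equilibrium sets price equal to marginal cost: 68 − Q = 20 + 0.5Q, so Q = 32 and P = 36.
PS = P·Q − VC(Q) = 36·32 − (20·32 + ½·0.5·32²) = 256.
A monopolist chooses Q where MR = MC. MR = 68 − 2Q; setting this equal to 20 + 0.5Q gives Q = 19.2 and P = 48.8.
PS = P·Q − VC(Q) = 48.8·19.2 − (20·19.2 + ½·0.5·19.2²) = 460.8.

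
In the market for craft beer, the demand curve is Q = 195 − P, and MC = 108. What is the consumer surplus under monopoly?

Inverting demand: P = 195 − Q.
A monopolist chooses Q where MR = MC. MR = 195 − 2Q; setting this equal to 108 gives Q = 43.5 and P = 151.5.
CS = ½·(195 − 151.5)·43.5 = 946.125.

CS = 946.125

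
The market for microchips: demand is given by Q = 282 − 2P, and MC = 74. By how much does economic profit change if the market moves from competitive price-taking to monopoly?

Inverting demand: P = 141 − 0.5Q.
Competitive firms price at marginal cost: P = 74, giving Q = 134.
Profit = (74 − 74)·134 = 0.
Monopoly sets MR = MC: 141 − Q = 74 ⇒ Q = 67, P = 141 − 0.5·67 = 107.5.
Profit = (107.5 − 74)·67 = 2244.5.
Change in economic profit: 2244.5 − 0 = 2244.5.

Economic profit rises by 2244.5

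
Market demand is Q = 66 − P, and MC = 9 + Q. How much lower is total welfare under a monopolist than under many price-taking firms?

Inverting demand: P = 66 − Q.
Competitive equilibrium sets price equal to marginal cost: 66 − Q = 9 + Q, so Q = 28.5 and P = 37.5.
CS = ½·(66 − 37.5)·28.5 = 406.125; PS = (37.5·28.5 − 9·28.5 − ½·1·28.5²) = 406.125; TS = 812.25.
The monopolist equates marginal revenue to marginal cost: 66 − 2Q = 9 + Q, so Q = 19. From demand, P = 47.
CS = ½·(66 − 47)·19 = 180.5; PS = (47·19 − 9·19 − ½·1·19²) = 541.5; TS = 722.
Change in total welfare: 722 − 812.25 = −90.25.

TS falls by 90.25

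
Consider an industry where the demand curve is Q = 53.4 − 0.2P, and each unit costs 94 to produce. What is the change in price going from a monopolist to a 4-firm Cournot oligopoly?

Inverting demand: P = 267 − 5Q.
The monopolist equates marginal revenue to marginal cost: 267 − 10Q = 94, so Q = 17.3. From demand, P = 180.5.
Cournot with 4 identical firms: the symmetric best-response condition is 267 − 25q = 94. Each firm produces q = 6.92, total output Q = 27.68, price P = 128.6.
Change in price: 128.6 − 180.5 = −51.9.

Price falls by 51.9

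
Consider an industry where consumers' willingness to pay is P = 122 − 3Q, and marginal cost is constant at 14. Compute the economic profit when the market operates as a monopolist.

Profit = 972

Monopoly sets MR = MC: 122 − 6Q = 14 ⇒ Q = 18, P = 122 − 3·18 = 68.
Profit = (68 − 14)·18 = 972.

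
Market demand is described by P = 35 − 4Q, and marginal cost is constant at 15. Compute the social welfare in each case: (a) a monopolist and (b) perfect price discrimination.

The monopolist equates marginal revenue to marginal cost: 35 − 8Q = 15, so Q = 2.5. From demand, P = 25.
CS = ½·(35 − 25)·2.5 = 12.5; PS = (25 − 15)·2.5 = 25; TS = 37.5.
With perfect price discrimination, output is the efficient level Q = 5 (where demand meets MC), but every buyer pays their willingness to pay: CS = 0 and PS = total surplus.
TS = 50 (equal to competitive TS).

Monopoly: TS = 37.5; Perfect PD: TS = 50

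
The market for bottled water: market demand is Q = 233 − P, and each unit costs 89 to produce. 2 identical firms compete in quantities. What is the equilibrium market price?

Inverting demand: P = 233 − Q.
With 2 symmetric Cournot firms, each firm's FOC gives 233 − 3q = 89, so q = 48, Q = 2·48 = 96, and P = 137.

P = 137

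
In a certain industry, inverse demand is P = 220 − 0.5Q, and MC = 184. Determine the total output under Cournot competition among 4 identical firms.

Cournot with 4 identical firms: the symmetric best-response condition is 220 − 2.5q = 184. Each firm produces q = 14.4, total output Q = 57.6, price P = 191.2.

Q = 57.6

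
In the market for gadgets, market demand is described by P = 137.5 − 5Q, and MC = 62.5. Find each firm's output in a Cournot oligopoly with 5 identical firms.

In a 5-firm Cournot equilibrium, symmetry and the first-order condition give q = (137.5 − 62.5)/(30) = 2.5. So Q = 12.5 and P = 75.

q_i = 2.5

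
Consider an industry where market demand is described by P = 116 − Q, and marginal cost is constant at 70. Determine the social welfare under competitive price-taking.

Perfect competition: P = MC = 70, so 116 − Q = 70 and Q = 46.
CS = ½·(116 − 70)·46 = 1058; PS = (70 − 70)·46 = 0; TS = 1058.

TS = 1058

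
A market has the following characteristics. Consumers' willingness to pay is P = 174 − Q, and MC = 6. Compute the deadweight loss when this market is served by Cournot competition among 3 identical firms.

Under competition P = MC = 6, so Q = (174 − 6)/1 = 168.
With 3 symmetric Cournot firms, each firm's FOC gives 174 − 4q = 6, so q = 42, Q = 3·42 = 126, and P = 48.
DWL is the triangle between Q = 126 and Q = 168: ½·(168 − 126)·(48 − 6) = 882.

DWL = 882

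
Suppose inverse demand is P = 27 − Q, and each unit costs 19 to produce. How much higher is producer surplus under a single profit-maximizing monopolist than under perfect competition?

Under competition P = MC = 19, so Q = (27 − 19)/1 = 8.
PS = (19 − 19)·8 = 0.
The monopolist equates marginal revenue to marginal cost: 27 − 2Q = 19, so Q = 4. From demand, P = 23.
PS = (23 − 19)·4 = 16.
Change in producer surplus: 16 − 0 = 16.

Producer surplus rises by 16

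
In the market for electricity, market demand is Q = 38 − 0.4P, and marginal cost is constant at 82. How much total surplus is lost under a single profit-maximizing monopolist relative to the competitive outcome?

Inverting demand: P = 95 − 2.5Q.
Under competition P = MC = 82, so Q = (95 − 82)/2.5 = 5.2.
The monopolist equates marginal revenue to marginal cost: 95 − 5Q = 82, so Q = 2.6. From demand, P = 88.5.
DWL is the triangle between Q = 2.6 and Q = 5.2: ½·(5.2 − 2.6)·(88.5 − 82) = 8.45.

DWL = 8.45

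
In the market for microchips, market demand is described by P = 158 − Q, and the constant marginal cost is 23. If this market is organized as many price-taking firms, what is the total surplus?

TS = 9112.5

Under competition P = MC = 23, so Q = (158 − 23)/1 = 135.
CS = ½·(158 − 23)·135 = 9112.5; PS = (23 − 23)·135 = 0; TS = 9112.5.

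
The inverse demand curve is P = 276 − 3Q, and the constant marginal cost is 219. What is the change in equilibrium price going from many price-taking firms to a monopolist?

Equilibrium price rises by 28.5

Competitive firms price at marginal cost: P = 219, giving Q = 19.
The monopolist equates marginal revenue to marginal cost: 276 − 6Q = 219, so Q = 9.5. From demand, P = 247.5.
Change in equilibrium price: 247.5 − 219 = 28.5.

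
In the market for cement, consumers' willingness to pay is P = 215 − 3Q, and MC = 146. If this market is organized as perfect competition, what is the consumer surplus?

Competitive firms price at marginal cost: P = 146, giving Q = 23.
CS = ½·(215 − 146)·23 = 793.5.

CS = 793.5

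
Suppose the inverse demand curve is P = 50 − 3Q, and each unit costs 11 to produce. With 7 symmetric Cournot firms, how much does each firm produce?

In a 7-firm Cournot equilibrium, symmetry and the first-order condition give q = (50 − 11)/(24) = 1.625. So Q = 11.375 and P = 15.875.

q_i = 1.625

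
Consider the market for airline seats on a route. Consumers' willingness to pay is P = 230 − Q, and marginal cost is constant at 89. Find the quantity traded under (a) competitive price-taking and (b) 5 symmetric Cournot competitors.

Competition: Q = 141; Cournot: Q = 117.5

Under competition P = MC = 89, so Q = (230 − 89)/1 = 141.
With 5 symmetric Cournot firms, each firm's FOC gives 230 − 6q = 89, so q = 23.5, Q = 5·23.5 = 117.5, and P = 112.5.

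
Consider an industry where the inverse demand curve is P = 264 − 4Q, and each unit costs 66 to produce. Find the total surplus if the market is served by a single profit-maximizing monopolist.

TS = 3675.375

A monopolist chooses Q where MR = MC. MR = 264 − 8Q; setting this equal to 66 gives Q = 24.75 and P = 165.
CS = ½·(264 − 165)·24.75 = 1225.125; PS = (165 − 66)·24.75 = 2450.25; TS = 3675.375.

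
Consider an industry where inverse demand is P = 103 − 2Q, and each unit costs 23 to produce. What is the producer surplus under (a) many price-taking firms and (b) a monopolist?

Competitive firms price at marginal cost: P = 23, giving Q = 40.
PS = (23 − 23)·40 = 0.
Monopoly sets MR = MC: 103 − 4Q = 23 ⇒ Q = 20, P = 103 − 2·20 = 63.
PS = (63 − 23)·20 = 800.

Competition: PS = 0; Monopoly: PS = 800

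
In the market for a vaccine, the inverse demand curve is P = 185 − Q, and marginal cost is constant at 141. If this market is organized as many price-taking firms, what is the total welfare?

TS = 968

Under competition P = MC = 141, so Q = (185 − 141)/1 = 44.
CS = ½·(185 − 141)·44 = 968; PS = (141 − 141)·44 = 0; TS = 968.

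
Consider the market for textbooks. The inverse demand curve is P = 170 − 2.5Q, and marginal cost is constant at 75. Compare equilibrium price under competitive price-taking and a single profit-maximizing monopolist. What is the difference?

Equilibrium price rises by 47.5

Perfect competition: P = MC = 75, so 170 − 2.5Q = 75 and Q = 38.
The monopolist equates marginal revenue to marginal cost: 170 − 5Q = 75, so Q = 19. From demand, P = 122.5.
Change in equilibrium price: 122.5 − 75 = 47.5.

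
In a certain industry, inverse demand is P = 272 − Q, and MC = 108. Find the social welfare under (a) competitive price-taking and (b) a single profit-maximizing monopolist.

Competition: TS = 13448; Monopoly: TS = 10086

Under competition P = MC = 108, so Q = (272 − 108)/1 = 164.
CS = ½·(272 − 108)·164 = 13448; PS = (108 − 108)·164 = 0; TS = 13448.
The monopolist equates marginal revenue to marginal cost: 272 − 2Q = 108, so Q = 82. From demand, P = 190.
CS = ½·(272 − 190)·82 = 3362; PS = (190 − 108)·82 = 6724; TS = 10086.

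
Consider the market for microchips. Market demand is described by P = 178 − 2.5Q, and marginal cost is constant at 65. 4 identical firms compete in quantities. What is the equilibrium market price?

P = 87.6

In a 4-firm Cournot equilibrium, symmetry and the first-order condition give q = (178 − 65)/(12.5) = 9.04. So Q = 36.16 and P = 87.6.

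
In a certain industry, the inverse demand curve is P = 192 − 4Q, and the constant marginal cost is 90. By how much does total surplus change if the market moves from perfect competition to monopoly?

Competitive firms price at marginal cost: P = 90, giving Q = 25.5.
CS = ½·(192 − 90)·25.5 = 1300.5; PS = (90 − 90)·25.5 = 0; TS = 1300.5.
A monopolist chooses Q where MR = MC. MR = 192 − 8Q; setting this equal to 90 gives Q = 12.75 and P = 141.
CS = ½·(192 − 141)·12.75 = 325.125; PS = (141 − 90)·12.75 = 650.25; TS = 975.375.
Change in total surplus: 975.375 − 1300.5 = −325.125.

Total surplus falls by 325.125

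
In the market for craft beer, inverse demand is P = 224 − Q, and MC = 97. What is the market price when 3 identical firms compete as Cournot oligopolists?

P = 128.75

In a 3-firm Cournot equilibrium, symmetry and the first-order condition give q = (224 − 97)/(4) = 31.75. So Q = 95.25 and P = 128.75.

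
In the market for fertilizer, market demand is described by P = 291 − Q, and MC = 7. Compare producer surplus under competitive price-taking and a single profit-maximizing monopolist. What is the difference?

PS rises by 20164

Perfect competition: P = MC = 7, so 291 − Q = 7 and Q = 284.
PS = (7 − 7)·284 = 0.
A monopolist chooses Q where MR = MC. MR = 291 − 2Q; setting this equal to 7 gives Q = 142 and P = 149.
PS = (149 − 7)·142 = 20164.
Change in producer surplus: 20164 − 0 = 20164.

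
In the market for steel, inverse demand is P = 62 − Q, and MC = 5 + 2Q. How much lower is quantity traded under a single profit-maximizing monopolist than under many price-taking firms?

Competitive equilibrium sets price equal to marginal cost: 62 − Q = 5 + 2Q, so Q = 19 and P = 43.
A monopolist chooses Q where MR = MC. MR = 62 − 2Q; setting this equal to 5 + 2Q gives Q = 14.25 and P = 47.75.
Change in quantity traded: 14.25 − 19 = −4.75.

Q falls by 4.75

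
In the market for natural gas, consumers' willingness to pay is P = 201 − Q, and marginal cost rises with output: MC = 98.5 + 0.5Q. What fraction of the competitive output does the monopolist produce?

Q_m/Q_c = 0.6

The monopolist equates marginal revenue to marginal cost: 201 − 2Q = 98.5 + 0.5Q, so Q = 41. From demand, P = 160.
Competitive equilibrium sets price equal to marginal cost: 201 − Q = 98.5 + 0.5Q, so Q = 205/3 and P = 398/3.
Ratio Q_m/Q_c = 41/(205/3) = 0.6.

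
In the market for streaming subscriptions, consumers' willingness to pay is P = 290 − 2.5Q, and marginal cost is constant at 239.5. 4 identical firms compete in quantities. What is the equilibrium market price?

With 4 symmetric Cournot firms, each firm's FOC gives 290 − 12.5q = 239.5, so q = 4.04, Q = 4·4.04 = 16.16, and P = 249.6.

P = 249.6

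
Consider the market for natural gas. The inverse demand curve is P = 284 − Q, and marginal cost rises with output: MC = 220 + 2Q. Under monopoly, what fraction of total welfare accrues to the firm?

PS/TS = 0.8

A monopolist chooses Q where MR = MC. MR = 284 − 2Q; setting this equal to 220 + 2Q gives Q = 16 and P = 268.
CS = ½·(284 − 268)·16 = 128.
PS = P·Q − VC(Q) = 268·16 − (220·16 + ½·2·16²) = 512.
Share captured = PS/TS = 512/640 = 0.8.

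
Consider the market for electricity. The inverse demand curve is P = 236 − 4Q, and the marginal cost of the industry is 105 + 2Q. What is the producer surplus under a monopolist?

PS = 858.05

A monopolist chooses Q where MR = MC. MR = 236 − 8Q; setting this equal to 105 + 2Q gives Q = 13.1 and P = 183.6.
PS = P·Q − VC(Q) = 183.6·13.1 − (105·13.1 + ½·2·13.1²) = 858.05.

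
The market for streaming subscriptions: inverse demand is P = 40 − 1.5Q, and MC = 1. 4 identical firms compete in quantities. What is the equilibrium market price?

P = 8.8

In a 4-firm Cournot equilibrium, symmetry and the first-order condition give q = (40 − 1)/(7.5) = 5.2. So Q = 20.8 and P = 8.8.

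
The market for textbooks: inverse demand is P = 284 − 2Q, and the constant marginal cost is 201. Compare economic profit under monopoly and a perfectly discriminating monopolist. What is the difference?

π rises by 861.125

The monopolist equates marginal revenue to marginal cost: 284 − 4Q = 201, so Q = 20.75. From demand, P = 242.5.
Profit = (242.5 − 201)·20.75 = 861.125.
A perfectly discriminating monopolist sells every unit with P(Q) ≥ MC(Q), so output equals the competitive quantity Q = 41.5. Each buyer pays their reservation price, so CS = 0 and the firm captures all surplus.
PS equals the full surplus area, 1722.25. Profit = 1722.25 = 1722.25.
Change in economic profit: 1722.25 − 861.125 = 861.125.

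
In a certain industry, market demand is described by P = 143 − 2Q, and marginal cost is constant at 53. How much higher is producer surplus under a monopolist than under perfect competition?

Competitive firms price at marginal cost: P = 53, giving Q = 45.
PS = (53 − 53)·45 = 0.
The monopolist equates marginal revenue to marginal cost: 143 − 4Q = 53, so Q = 22.5. From demand, P = 98.
PS = (98 − 53)·22.5 = 1012.5.
Change in producer surplus: 1012.5 − 0 = 1012.5.

PS rises by 1012.5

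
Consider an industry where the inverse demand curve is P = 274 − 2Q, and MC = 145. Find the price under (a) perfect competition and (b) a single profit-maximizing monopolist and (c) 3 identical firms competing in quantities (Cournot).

Under competition P = MC = 145, so Q = (274 − 145)/2 = 64.5.
Monopoly sets MR = MC: 274 − 4Q = 145 ⇒ Q = 32.25, P = 274 − 2·32.25 = 209.5.
With 3 symmetric Cournot firms, each firm's FOC gives 274 − 8q = 145, so q = 16.125, Q = 3·16.125 = 48.375, and P = 177.25.

Competition: P = 145; Monopoly: P = 209.5; Cournot: P = 177.25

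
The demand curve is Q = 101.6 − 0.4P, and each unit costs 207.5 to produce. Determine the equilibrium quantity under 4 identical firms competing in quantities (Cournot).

Q = 14.88

Inverting demand: P = 254 − 2.5Q.
Cournot with 4 identical firms: the symmetric best-response condition is 254 − 12.5q = 207.5. Each firm produces q = 3.72, total output Q = 14.88, price P = 216.8.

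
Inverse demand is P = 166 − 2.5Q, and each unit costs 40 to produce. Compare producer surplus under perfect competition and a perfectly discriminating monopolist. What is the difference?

Perfect competition: P = MC = 40, so 166 − 2.5Q = 40 and Q = 50.4.
PS = (40 − 40)·50.4 = 0.
With perfect price discrimination, output is the efficient level Q = 50.4 (where demand meets MC), but every buyer pays their willingness to pay: CS = 0 and PS = total surplus.
PS = ½·(166 − 40)·50.4 = 3175.2.
Change in producer surplus: 3175.2 − 0 = 3175.2.

Producer surplus rises by 3175.2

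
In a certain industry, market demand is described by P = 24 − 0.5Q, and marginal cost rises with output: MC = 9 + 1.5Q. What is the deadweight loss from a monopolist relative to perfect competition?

Under competition P = MC: 24 − 0.5Q = 9 + 1.5Q ⇒ Q = 7.5, P = 20.25.
Monopoly sets MR = MC: 24 − Q = 9 + 1.5Q ⇒ Q = 6, P = 24 − 0.5·6 = 21.
CS = ½·(24 − 20.25)·7.5 = 225/16; PS = (20.25·7.5 − 9·7.5 − ½·1.5·7.5²) = 675/16; TS = 56.25.
CS = ½·(24 − 21)·6 = 9; PS = (21·6 − 9·6 − ½·1.5·6²) = 45; TS = 54.
DWL = 56.25 − 54 = 2.25.

DWL = 2.25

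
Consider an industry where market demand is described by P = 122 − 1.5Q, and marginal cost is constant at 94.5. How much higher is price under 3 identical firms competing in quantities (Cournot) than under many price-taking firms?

Price rises by 6.875

Perfect competition: P = MC = 94.5, so 122 − 1.5Q = 94.5 and Q = 55/3.
With 3 symmetric Cournot firms, each firm's FOC gives 122 − 6q = 94.5, so q = 55/12, Q = 3·55/12 = 13.75, and P = 101.375.
Change in price: 101.375 − 94.5 = 6.875.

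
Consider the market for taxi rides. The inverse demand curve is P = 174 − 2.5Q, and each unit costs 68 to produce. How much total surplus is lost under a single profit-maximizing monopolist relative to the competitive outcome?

Perfect competition: P = MC = 68, so 174 − 2.5Q = 68 and Q = 42.4.
A monopolist chooses Q where MR = MC. MR = 174 − 5Q; setting this equal to 68 gives Q = 21.2 and P = 121.
DWL is the triangle between Q = 21.2 and Q = 42.4: ½·(42.4 − 21.2)·(121 − 68) = 561.8.

DWL = 561.8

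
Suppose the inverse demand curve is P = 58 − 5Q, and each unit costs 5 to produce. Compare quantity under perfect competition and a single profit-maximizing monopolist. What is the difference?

Competitive firms price at marginal cost: P = 5, giving Q = 10.6.
Monopoly sets MR = MC: 58 − 10Q = 5 ⇒ Q = 5.3, P = 58 − 5·5.3 = 31.5.
Change in quantity: 5.3 − 10.6 = −5.3.

Quantity falls by 5.3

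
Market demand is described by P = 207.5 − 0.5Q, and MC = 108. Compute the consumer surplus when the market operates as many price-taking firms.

Under competition P = MC = 108, so Q = (207.5 − 108)/0.5 = 199.
CS = ½·(207.5 − 108)·199 = 9900.25.

CS = 9900.25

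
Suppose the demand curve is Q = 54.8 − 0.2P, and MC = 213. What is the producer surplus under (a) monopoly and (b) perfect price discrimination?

Monopoly: PS = 186.05; Perfect PD: PS = 372.1

Inverting demand: P = 274 − 5Q.
A monopolist chooses Q where MR = MC. MR = 274 − 10Q; setting this equal to 213 gives Q = 6.1 and P = 243.5.
PS = (243.5 − 213)·6.1 = 186.05.
With perfect price discrimination, output is the efficient level Q = 12.2 (where demand meets MC), but every buyer pays their willingness to pay: CS = 0 and PS = total surplus.
PS = ½·(274 − 213)·12.2 = 372.1.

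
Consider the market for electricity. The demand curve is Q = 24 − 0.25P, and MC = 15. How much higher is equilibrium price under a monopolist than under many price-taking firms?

Equilibrium price rises by 40.5

Inverting demand: P = 96 − 4Q.
Competitive firms price at marginal cost: P = 15, giving Q = 20.25.
The monopolist equates marginal revenue to marginal cost: 96 − 8Q = 15, so Q = 10.125. From demand, P = 55.5.
Change in equilibrium price: 55.5 − 15 = 40.5.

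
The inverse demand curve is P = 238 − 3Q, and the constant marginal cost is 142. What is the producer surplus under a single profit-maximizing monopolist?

A monopolist chooses Q where MR = MC. MR = 238 − 6Q; setting this equal to 142 gives Q = 16 and P = 190.
PS = (190 − 142)·16 = 768.

PS = 768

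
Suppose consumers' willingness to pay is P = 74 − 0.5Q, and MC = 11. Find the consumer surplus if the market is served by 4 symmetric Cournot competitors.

Cournot with 4 identical firms: the symmetric best-response condition is 74 − 2.5q = 11. Each firm produces q = 25.2, total output Q = 100.8, price P = 23.6.
CS = ½·(74 − 23.6)·100.8 = 2540.16.

CS = 2540.16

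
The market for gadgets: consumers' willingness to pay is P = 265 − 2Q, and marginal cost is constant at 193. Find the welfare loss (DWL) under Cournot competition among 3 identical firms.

DWL = 81

Competitive firms price at marginal cost: P = 193, giving Q = 36.
In a 3-firm Cournot equilibrium, symmetry and the first-order condition give q = (265 − 193)/(8) = 9. So Q = 27 and P = 211.
DWL is the triangle between Q = 27 and Q = 36: ½·(36 − 27)·(211 − 193) = 81.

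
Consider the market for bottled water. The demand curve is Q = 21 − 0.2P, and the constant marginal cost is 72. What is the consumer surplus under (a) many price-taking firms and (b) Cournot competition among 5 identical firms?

Inverting demand: P = 105 − 5Q.
Under competition P = MC = 72, so Q = (105 − 72)/5 = 6.6.
CS = ½·(105 − 72)·6.6 = 108.9.
In a 5-firm Cournot equilibrium, symmetry and the first-order condition give q = (105 − 72)/(30) = 1.1. So Q = 5.5 and P = 77.5.
CS = ½·(105 − 77.5)·5.5 = 75.625.

Competition: CS = 108.9; Cournot: CS = 75.625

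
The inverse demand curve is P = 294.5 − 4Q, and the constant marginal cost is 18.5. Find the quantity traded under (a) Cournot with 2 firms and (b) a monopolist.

In a 2-firm Cournot equilibrium, symmetry and the first-order condition give q = (294.5 − 18.5)/(12) = 23. So Q = 46 and P = 110.5.
Monopoly sets MR = MC: 294.5 − 8Q = 18.5 ⇒ Q = 34.5, P = 294.5 − 4·34.5 = 156.5.

Cournot: Q = 46; Monopoly: Q = 34.5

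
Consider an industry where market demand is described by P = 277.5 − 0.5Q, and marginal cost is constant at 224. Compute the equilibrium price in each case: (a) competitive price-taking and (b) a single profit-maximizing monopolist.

Competition: P = 224; Monopoly: P = 250.75

Under competition P = MC = 224, so Q = (277.5 − 224)/0.5 = 107.
Monopoly sets MR = MC: 277.5 − Q = 224 ⇒ Q = 53.5, P = 277.5 − 0.5·53.5 = 250.75.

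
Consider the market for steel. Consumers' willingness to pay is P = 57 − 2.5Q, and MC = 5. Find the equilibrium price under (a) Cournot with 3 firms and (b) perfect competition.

Cournot: P = 18; Competition: P = 5

Cournot with 3 identical firms: the symmetric best-response condition is 57 − 10q = 5. Each firm produces q = 5.2, total output Q = 15.6, price P = 18.
Competitive firms price at marginal cost: P = 5, giving Q = 20.8.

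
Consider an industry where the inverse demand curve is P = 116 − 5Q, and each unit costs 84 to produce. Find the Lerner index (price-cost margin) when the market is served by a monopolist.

Lerner index = 0.16

A monopolist chooses Q where MR = MC. MR = 116 − 10Q; setting this equal to 84 gives Q = 3.2 and P = 100.
Lerner index = (P − MC)/P = (100 − 84)/100 = 0.16.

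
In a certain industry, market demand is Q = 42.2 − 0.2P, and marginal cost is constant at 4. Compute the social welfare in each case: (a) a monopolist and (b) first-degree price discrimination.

Inverting demand: P = 211 − 5Q.
A monopolist chooses Q where MR = MC. MR = 211 − 10Q; setting this equal to 4 gives Q = 20.7 and P = 107.5.
CS = ½·(211 − 107.5)·20.7 = 1071.225; PS = (107.5 − 4)·20.7 = 2142.45; TS = 3213.675.
Under first-degree price discrimination the firm charges each unit its demand price and produces up to where P = MC, i.e. Q = 41.4. Consumer surplus is zero; producer surplus equals total surplus.
TS = 4284.9 (equal to competitive TS).

Monopoly: TS = 3213.675; Perfect PD: TS = 4284.9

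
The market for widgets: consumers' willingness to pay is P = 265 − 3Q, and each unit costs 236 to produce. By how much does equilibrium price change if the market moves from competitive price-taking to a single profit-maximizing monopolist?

Perfect competition: P = MC = 236, so 265 − 3Q = 236 and Q = 29/3.
The monopolist equates marginal revenue to marginal cost: 265 − 6Q = 236, so Q = 29/6. From demand, P = 250.5.
Change in equilibrium price: 250.5 − 236 = 14.5.

Equilibrium price rises by 14.5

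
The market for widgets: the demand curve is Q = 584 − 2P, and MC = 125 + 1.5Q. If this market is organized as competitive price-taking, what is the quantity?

Q = 83.5

Inverting demand: P = 292 − 0.5Q.
Under competition P = MC: 292 − 0.5Q = 125 + 1.5Q ⇒ Q = 83.5, P = 250.25.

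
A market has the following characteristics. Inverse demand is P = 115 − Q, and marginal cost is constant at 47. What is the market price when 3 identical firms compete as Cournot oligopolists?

In a 3-firm Cournot equilibrium, symmetry and the first-order condition give q = (115 − 47)/(4) = 17. So Q = 51 and P = 64.

P = 64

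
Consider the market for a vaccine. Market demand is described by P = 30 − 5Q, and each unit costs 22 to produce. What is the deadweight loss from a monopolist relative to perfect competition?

Perfect competition: P = MC = 22, so 30 − 5Q = 22 and Q = 1.6.
Monopoly sets MR = MC: 30 − 10Q = 22 ⇒ Q = 0.8, P = 30 − 5·0.8 = 26.
DWL is the triangle between Q = 0.8 and Q = 1.6: ½·(1.6 − 0.8)·(26 − 22) = 1.6.

DWL = 1.6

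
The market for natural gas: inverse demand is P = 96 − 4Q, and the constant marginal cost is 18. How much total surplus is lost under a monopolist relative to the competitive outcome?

Competitive firms price at marginal cost: P = 18, giving Q = 19.5.
The monopolist equates marginal revenue to marginal cost: 96 − 8Q = 18, so Q = 9.75. From demand, P = 57.
DWL is the triangle between Q = 9.75 and Q = 19.5: ½·(19.5 − 9.75)·(57 − 18) = 190.125.

DWL = 190.125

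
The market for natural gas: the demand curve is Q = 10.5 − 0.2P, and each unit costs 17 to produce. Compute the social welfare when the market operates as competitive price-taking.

TS = 126.025

Inverting demand: P = 52.5 − 5Q.
Competitive firms price at marginal cost: P = 17, giving Q = 7.1.
CS = ½·(52.5 − 17)·7.1 = 126.025; PS = (17 − 17)·7.1 = 0; TS = 126.025.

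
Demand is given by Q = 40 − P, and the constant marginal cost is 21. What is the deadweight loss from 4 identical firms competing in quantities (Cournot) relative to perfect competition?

DWL = 7.22

Inverting demand: P = 40 − Q.
Under competition P = MC = 21, so Q = (40 − 21)/1 = 19.
In a 4-firm Cournot equilibrium, symmetry and the first-order condition give q = (40 − 21)/(5) = 3.8. So Q = 15.2 and P = 24.8.
DWL is the triangle between Q = 15.2 and Q = 19: ½·(19 − 15.2)·(24.8 − 21) = 7.22.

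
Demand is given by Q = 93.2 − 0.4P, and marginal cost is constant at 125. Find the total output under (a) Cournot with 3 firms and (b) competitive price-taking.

Inverting demand: P = 233 − 2.5Q.
In a 3-firm Cournot equilibrium, symmetry and the first-order condition give q = (233 − 125)/(10) = 10.8. So Q = 32.4 and P = 152.
Under competition P = MC = 125, so Q = (233 − 125)/2.5 = 43.2.

Cournot: Q = 32.4; Competition: Q = 43.2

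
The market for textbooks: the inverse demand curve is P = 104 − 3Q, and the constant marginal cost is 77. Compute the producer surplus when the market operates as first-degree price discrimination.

With perfect price discrimination, output is the efficient level Q = 9 (where demand meets MC), but every buyer pays their willingness to pay: CS = 0 and PS = total surplus.
PS = ½·(104 − 77)·9 = 121.5.

PS = 121.5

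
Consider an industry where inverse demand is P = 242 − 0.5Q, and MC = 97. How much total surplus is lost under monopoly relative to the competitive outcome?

Under competition P = MC = 97, so Q = (242 − 97)/0.5 = 290.
A monopolist chooses Q where MR = MC. MR = 242 − Q; setting this equal to 97 gives Q = 145 and P = 169.5.
DWL is the triangle between Q = 145 and Q = 290: ½·(290 − 145)·(169.5 − 97) = 5256.25.

DWL = 5256.25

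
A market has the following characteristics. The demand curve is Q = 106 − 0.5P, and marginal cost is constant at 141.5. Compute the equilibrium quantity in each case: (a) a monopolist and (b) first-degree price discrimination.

Inverting demand: P = 212 − 2Q.
A monopolist chooses Q where MR = MC. MR = 212 − 4Q; setting this equal to 141.5 gives Q = 17.625 and P = 176.75.
A perfectly discriminating monopolist sells every unit with P(Q) ≥ MC(Q), so output equals the competitive quantity Q = 35.25. Each buyer pays their reservation price, so CS = 0 and the firm captures all surplus.

Monopoly: Q = 17.625; Perfect PD: Q = 35.25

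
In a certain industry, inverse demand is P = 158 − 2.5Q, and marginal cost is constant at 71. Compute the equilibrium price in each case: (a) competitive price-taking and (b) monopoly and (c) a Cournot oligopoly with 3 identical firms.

Under competition P = MC = 71, so Q = (158 − 71)/2.5 = 34.8.
The monopolist equates marginal revenue to marginal cost: 158 − 5Q = 71, so Q = 17.4. From demand, P = 114.5.
Cournot with 3 identical firms: the symmetric best-response condition is 158 − 10q = 71. Each firm produces q = 8.7, total output Q = 26.1, price P = 92.75.

Competition: P = 71; Monopoly: P = 114.5; Cournot: P = 92.75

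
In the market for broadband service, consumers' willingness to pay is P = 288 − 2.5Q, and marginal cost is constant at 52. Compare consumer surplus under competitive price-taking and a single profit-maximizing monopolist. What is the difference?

Competitive firms price at marginal cost: P = 52, giving Q = 94.4.
CS = ½·(288 − 52)·94.4 = 11139.2.
The monopolist equates marginal revenue to marginal cost: 288 − 5Q = 52, so Q = 47.2. From demand, P = 170.
CS = ½·(288 − 170)·47.2 = 2784.8.
Change in consumer surplus: 2784.8 − 11139.2 = −8354.4.

CS falls by 8354.4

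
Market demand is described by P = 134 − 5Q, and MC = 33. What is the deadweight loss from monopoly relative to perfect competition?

DWL = 255.025

Perfect competition: P = MC = 33, so 134 − 5Q = 33 and Q = 20.2.
The monopolist equates marginal revenue to marginal cost: 134 − 10Q = 33, so Q = 10.1. From demand, P = 83.5.
DWL is the triangle between Q = 10.1 and Q = 20.2: ½·(20.2 − 10.1)·(83.5 − 33) = 255.025.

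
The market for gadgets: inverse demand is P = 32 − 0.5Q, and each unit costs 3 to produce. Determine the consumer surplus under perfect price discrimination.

With perfect price discrimination, output is the efficient level Q = 58 (where demand meets MC), but every buyer pays their willingness to pay: CS = 0 and PS = total surplus.
CS = 0.

CS = 0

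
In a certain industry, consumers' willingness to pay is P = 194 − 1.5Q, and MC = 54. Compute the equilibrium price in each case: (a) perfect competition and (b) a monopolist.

Competition: P = 54; Monopoly: P = 124

Under competition P = MC = 54, so Q = (194 − 54)/1.5 = 280/3.
The monopolist equates marginal revenue to marginal cost: 194 − 3Q = 54, so Q = 140/3. From demand, P = 124.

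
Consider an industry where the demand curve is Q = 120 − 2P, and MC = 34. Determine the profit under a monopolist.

Profit = 338

Inverting demand: P = 60 − 0.5Q.
The monopolist equates marginal revenue to marginal cost: 60 − Q = 34, so Q = 26. From demand, P = 47.
Profit = (47 − 34)·26 = 338.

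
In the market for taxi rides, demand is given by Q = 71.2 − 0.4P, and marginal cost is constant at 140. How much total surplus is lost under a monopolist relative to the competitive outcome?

DWL = 72.2

Inverting demand: P = 178 − 2.5Q.
Perfect competition: P = MC = 140, so 178 − 2.5Q = 140 and Q = 15.2.
The monopolist equates marginal revenue to marginal cost: 178 − 5Q = 140, so Q = 7.6. From demand, P = 159.
DWL is the triangle between Q = 7.6 and Q = 15.2: ½·(15.2 − 7.6)·(159 − 140) = 72.2.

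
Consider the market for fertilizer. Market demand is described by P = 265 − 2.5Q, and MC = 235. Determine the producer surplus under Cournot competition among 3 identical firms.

PS = 67.5

With 3 symmetric Cournot firms, each firm's FOC gives 265 − 10q = 235, so q = 3, Q = 3·3 = 9, and P = 242.5.
PS = (242.5 − 235)·9 = 67.5.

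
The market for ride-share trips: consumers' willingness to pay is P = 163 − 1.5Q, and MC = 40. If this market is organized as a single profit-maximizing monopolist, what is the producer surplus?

PS = 2521.5

A monopolist chooses Q where MR = MC. MR = 163 − 3Q; setting this equal to 40 gives Q = 41 and P = 101.5.
PS = (101.5 − 40)·41 = 2521.5.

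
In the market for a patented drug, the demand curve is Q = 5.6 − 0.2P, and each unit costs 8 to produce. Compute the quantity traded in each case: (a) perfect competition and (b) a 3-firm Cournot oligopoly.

Inverting demand: P = 28 − 5Q.
Perfect competition: P = MC = 8, so 28 − 5Q = 8 and Q = 4.
In a 3-firm Cournot equilibrium, symmetry and the first-order condition give q = (28 − 8)/(20) = 1. So Q = 3 and P = 13.

Competition: Q = 4; Cournot: Q = 3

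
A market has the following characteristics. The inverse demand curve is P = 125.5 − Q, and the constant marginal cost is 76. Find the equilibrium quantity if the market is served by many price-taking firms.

Q = 49.5

Perfect competition: P = MC = 76, so 125.5 − Q = 76 and Q = 49.5.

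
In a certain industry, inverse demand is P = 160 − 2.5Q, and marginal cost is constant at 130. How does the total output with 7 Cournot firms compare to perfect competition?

Cournot: Q = 10.5; Competition: Q = 12

With 7 symmetric Cournot firms, each firm's FOC gives 160 − 20q = 130, so q = 1.5, Q = 7·1.5 = 10.5, and P = 133.75.
Competitive firms price at marginal cost: P = 130, giving Q = 12.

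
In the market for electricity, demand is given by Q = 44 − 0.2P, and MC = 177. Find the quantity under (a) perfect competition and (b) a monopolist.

Inverting demand: P = 220 − 5Q.
Under competition P = MC = 177, so Q = (220 − 177)/5 = 8.6.
Monopoly sets MR = MC: 220 − 10Q = 177 ⇒ Q = 4.3, P = 220 − 5·4.3 = 198.5.

Competition: Q = 8.6; Monopoly: Q = 4.3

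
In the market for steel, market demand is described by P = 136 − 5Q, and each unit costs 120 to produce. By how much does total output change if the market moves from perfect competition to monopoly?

Perfect competition: P = MC = 120, so 136 − 5Q = 120 and Q = 3.2.
The monopolist equates marginal revenue to marginal cost: 136 − 10Q = 120, so Q = 1.6. From demand, P = 128.
Change in total output: 1.6 − 3.2 = −1.6.

Q falls by 1.6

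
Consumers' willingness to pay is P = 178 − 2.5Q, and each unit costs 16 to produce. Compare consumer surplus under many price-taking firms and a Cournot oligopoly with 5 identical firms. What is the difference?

Perfect competition: P = MC = 16, so 178 − 2.5Q = 16 and Q = 64.8.
CS = ½·(178 − 16)·64.8 = 5248.8.
Cournot with 5 identical firms: the symmetric best-response condition is 178 − 15q = 16. Each firm produces q = 10.8, total output Q = 54, price P = 43.
CS = ½·(178 − 43)·54 = 3645.
Change in consumer surplus: 3645 − 5248.8 = −1603.8.

CS falls by 1603.8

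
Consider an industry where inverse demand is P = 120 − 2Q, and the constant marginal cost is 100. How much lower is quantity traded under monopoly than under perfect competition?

Q falls by 5

Under competition P = MC = 100, so Q = (120 − 100)/2 = 10.
A monopolist chooses Q where MR = MC. MR = 120 − 4Q; setting this equal to 100 gives Q = 5 and P = 110.
Change in quantity traded: 5 − 10 = −5.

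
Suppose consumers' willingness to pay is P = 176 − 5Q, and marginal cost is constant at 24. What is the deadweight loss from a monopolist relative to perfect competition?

Competitive firms price at marginal cost: P = 24, giving Q = 30.4.
Monopoly sets MR = MC: 176 − 10Q = 24 ⇒ Q = 15.2, P = 176 − 5·15.2 = 100.
DWL is the triangle between Q = 15.2 and Q = 30.4: ½·(30.4 − 15.2)·(100 − 24) = 577.6.

DWL = 577.6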